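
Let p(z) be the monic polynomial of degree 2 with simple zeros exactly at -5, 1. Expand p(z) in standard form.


The polynomial is p(z) = ∏_{α ∈ S} (z − α), where S = {-5, 1}.
Expanding the product yields: p(z) = z^2 + 4·z -5.
The resulting polynomial has degree 2 and real coefficients as required.

p(z) = z^2 + 4·z -5.


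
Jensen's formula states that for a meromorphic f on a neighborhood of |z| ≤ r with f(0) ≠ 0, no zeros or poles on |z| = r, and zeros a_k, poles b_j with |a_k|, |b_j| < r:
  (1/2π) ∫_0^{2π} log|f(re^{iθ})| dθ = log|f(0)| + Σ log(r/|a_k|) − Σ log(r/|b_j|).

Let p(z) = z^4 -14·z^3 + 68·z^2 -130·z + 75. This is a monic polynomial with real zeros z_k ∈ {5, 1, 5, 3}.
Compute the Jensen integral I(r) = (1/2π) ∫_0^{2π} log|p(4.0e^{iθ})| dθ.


Zeros: 1, 3, 5, 5; r = 4.0.
Inside |z| < r: 1, 3. Outside (|z| ≥ r): 5, 5.
p(0) = 75, so log|p(0)| = log(75) = 4.3175.
Apply Jensen: I(r) = log|p(0)| + Σ_k log(r/|z_k|), summed over zeros inside |z| < r.
  log(r/|z_k|) for z_k = 1: log(4.0/1) = 1.3863
  log(r/|z_k|) for z_k = 3: log(4.0/3) = 0.2877
  Outside zeros (5, 5) contribute nothing to the Jensen sum.
Sum over inside zeros: 1.6740.
I(r) = log|p(0)| + (inside sum) = 4.3175 + 1.6740 = 5.9915.
Note: since some zeros are outside |z| ≤ r, the simplified n·log(r) form does NOT apply — only the inside zeros contribute.

I(r) ≈ 5.9915.


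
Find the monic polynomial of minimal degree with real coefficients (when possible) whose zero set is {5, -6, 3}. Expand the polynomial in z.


The polynomial is p(z) = ∏_{α ∈ S} (z − α), where S = {5, -6, 3}.
Expanding the product yields: p(z) = z^3 -2·z^2 -33·z + 90.
The resulting polynomial has degree 3 and real coefficients as required.

p(z) = z^3 -2·z^2 -33·z + 90.


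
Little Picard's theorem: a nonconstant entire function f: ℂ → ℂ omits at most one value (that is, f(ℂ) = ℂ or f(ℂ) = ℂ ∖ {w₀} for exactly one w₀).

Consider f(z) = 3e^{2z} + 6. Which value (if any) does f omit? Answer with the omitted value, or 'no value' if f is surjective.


Little Picard bounds the complement of f(ℂ) to at most one point.
e^{2z} is never zero on ℂ, so 3·e^{2z} takes every value in ℂ ∖ {0}. Adding 6 shifts the range to ℂ ∖ {6}. Thus f omits exactly the value 6.

Omitted value: 6.


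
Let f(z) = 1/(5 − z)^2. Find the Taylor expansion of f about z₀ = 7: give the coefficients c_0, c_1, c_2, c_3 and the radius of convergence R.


Let w = z − z₀, so z = z₀ + w.
Then 5 − z = 5 − (z₀ + w) = (5 − z₀) − w = -2 − w.
f(z) = 1/(-2 − w)^2 = (1/(-2)^2) · (1 − w/(-2))^{−2}.
By the binomial series (1−u)^{−2} = Σ_{n≥0} C(n+1, 1) u^n for |u|<1, with u = w/(-2):
  c_n = C(n+1, 1) / (-2)^(n+2).
  c_0 = 1/(-2)^2 = 1/4.
  c_1 = 2/(-2)^3 = -1/4.
  c_2 = 3/(-2)^4 = 3/16.
  c_3 = 4/(-2)^5 = -1/8.
The series is valid for |w/d| < 1, i.e. |z − z₀| < |d|.
Radius of convergence: R = |5 − z₀| = |-2| = 2 (distance from z₀ to the singularity z = 5).

c_0 = 1/4, c_1 = -1/4, c_2 = 3/16, c_3 = -1/8; R = 2.


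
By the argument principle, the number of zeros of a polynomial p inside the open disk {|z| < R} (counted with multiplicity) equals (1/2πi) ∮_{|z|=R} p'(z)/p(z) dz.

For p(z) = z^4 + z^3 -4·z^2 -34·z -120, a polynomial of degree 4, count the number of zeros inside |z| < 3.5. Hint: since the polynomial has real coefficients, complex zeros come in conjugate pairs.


The zeros of p are: -3, 4, (-1 + 3i), (-1 - 3i).
Their magnitudes are: 3, 4, 3.162, 3.162.
Zeros with |z| < R = 3.5: -3, (-1 + 3i), (-1 - 3i).
Count = 3.
By the argument principle, (1/2πi) ∮_{|z|=R} p'(z)/p(z) dz equals exactly this count.

Number of zeros inside |z| < 3.5: 3.


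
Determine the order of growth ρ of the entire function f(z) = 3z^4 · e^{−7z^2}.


M(r) = max_{|z|=r} |3|·|z|^4·|e^{−7z^2}| = 3·r^4 · e^{7r^2} (the factors attain their maxima compatibly on |z|=r). Then log M(r) = log 3 + 4·log r + 7r^2, dominated by the last term, so log log M(r) ~ 2·log r. The polynomial factor 3z^4 contributes only a log r term and does not affect the order. ρ = 2.
Therefore ρ = 2.

Order ρ = 2.


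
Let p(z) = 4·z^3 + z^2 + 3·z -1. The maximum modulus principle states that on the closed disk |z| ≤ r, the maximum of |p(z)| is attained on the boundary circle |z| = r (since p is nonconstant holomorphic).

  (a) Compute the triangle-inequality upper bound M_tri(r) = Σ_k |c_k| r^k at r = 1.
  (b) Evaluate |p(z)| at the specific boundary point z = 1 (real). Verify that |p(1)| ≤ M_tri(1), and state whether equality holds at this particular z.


Coefficients: c_0 = -1, c_1 = 3, c_2 = 1, c_3 = 4. Radius r = 1.
Part (a). Triangle bound: M_tri(r) = Σ_k |c_k| r^k
  = |-1|·1^0 + |3|·1^1 + |1|·1^2 + |4|·1^3
  = 1 + 3 + 1 + 4 = 9.
This bounds M(r) := max_{|z|=r} |p(z)| from above; equality holds iff all terms c_k z^k can be made to align in phase at a single z on |z|=r.
Part (b). At z = 1 (real, on the circle |z| = r):
  p(1) = (-1)·1^0 + (3)·1^1 + (1)·1^2 + (4)·1^3 = 7.
  |p(1)| = 7.
Check: |p(1)| = 7 ≤ 9 = M_tri(1). ✓ Equality does not hold at z = 1 (the coefficients have mixed signs, so the terms do not all align in phase there).

M_tri(1) = 9; |p(1)| = 7; equality at z=1: no.


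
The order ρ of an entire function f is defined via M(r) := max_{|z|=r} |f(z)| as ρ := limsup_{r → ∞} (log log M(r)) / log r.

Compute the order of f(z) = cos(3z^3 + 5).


Write cos(w) = (e^{iw} ± e^{−iw})/(2 or 2i), so |cos(w)| ≤ e^{|w|}. With w = 3z^3 + 5, |w| ≤ 3r^3 + 5 on |z|=r, giving M(r) ≤ e^{3r^3 + 5} and ρ ≤ 3. For the lower bound, choose z on |z|=r with 3z^3 purely imaginary of modulus 3r^3; then |cos(3z^3 + 5)| grows like e^{3r^3}/2, so ρ ≥ 3. Hence ρ = 3.
Therefore ρ = 3.

Order ρ = 3.


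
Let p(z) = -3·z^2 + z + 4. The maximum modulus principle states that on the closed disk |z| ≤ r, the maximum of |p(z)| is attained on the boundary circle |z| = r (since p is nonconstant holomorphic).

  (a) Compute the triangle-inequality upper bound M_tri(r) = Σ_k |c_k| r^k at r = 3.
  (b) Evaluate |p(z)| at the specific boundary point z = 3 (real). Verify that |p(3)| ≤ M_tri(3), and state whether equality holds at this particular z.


Coefficients: c_0 = 4, c_1 = 1, c_2 = -3. Radius r = 3.
Part (a). Triangle bound: M_tri(r) = Σ_k |c_k| r^k
  = |4|·3^0 + |1|·3^1 + |-3|·3^2
  = 4 + 3 + 27 = 34.
This bounds M(r) := max_{|z|=r} |p(z)| from above; equality holds iff all terms c_k z^k can be made to align in phase at a single z on |z|=r.
Part (b). At z = 3 (real, on the circle |z| = r):
  p(3) = (4)·3^0 + (1)·3^1 + (-3)·3^2 = -20.
  |p(3)| = 20.
Check: |p(3)| = 20 ≤ 34 = M_tri(3). ✓ Equality does not hold at z = 3 (the coefficients have mixed signs, so the terms do not all align in phase there).

M_tri(3) = 34; |p(3)| = 20; equality at z=3: no.


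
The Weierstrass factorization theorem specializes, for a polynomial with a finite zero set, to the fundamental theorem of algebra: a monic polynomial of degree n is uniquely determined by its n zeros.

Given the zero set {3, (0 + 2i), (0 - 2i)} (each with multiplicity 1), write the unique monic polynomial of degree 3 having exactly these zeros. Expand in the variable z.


The polynomial is p(z) = ∏_{α ∈ S} (z − α), where S = {3, (0 + 2i), (0 - 2i)}.
Expanding the product yields: p(z) = z^3 -3·z^2 + 4·z -12.
Note conjugate pairs combine to real quadratics: (z − (0+2i))(z − (0−2i)) = z² + 4.
The resulting polynomial has degree 3 and real coefficients as required.

p(z) = z^3 -3·z^2 + 4·z -12.


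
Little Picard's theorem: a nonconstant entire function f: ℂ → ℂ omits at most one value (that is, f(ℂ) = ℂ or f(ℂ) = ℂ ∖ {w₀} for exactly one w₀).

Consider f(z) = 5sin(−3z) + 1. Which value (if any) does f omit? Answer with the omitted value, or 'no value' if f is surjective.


Little Picard bounds the complement of f(ℂ) to at most one point.
sin is entire and surjective onto ℂ: for every w ∈ ℂ, sin(ζ) = w has a solution ζ ∈ ℂ (e.g., via the complex inverse arcsin). With ζ = −3z this gives z = ζ/(-3). Then 5·sin(−3z) takes every value in 5·ℂ = ℂ, and adding 1 is a bijection of ℂ. So f is surjective and omits no value. (Note: only on the real line is sin bounded by [−1, 1].)

Omitted value: no value.


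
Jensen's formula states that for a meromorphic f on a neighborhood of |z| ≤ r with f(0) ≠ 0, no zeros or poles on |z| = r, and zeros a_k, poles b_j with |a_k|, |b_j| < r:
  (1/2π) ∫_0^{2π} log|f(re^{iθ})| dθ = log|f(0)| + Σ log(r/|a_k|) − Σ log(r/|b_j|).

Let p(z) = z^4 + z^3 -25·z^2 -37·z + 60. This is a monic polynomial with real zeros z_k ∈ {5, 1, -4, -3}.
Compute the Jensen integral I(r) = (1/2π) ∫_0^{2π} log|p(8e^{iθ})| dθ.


Zeros: -4, -3, 1, 5; r = 8.
Inside |z| < r: -4, -3, 1, 5. Outside (|z| ≥ r): ∅.
p(0) = 60, so log|p(0)| = log(60) = 4.0943.
Apply Jensen: I(r) = log|p(0)| + Σ_k log(r/|z_k|), summed over zeros inside |z| < r.
  log(r/|z_k|) for z_k = 5: log(8/5) = 0.4700
  log(r/|z_k|) for z_k = 1: log(8/1) = 2.0794
  log(r/|z_k|) for z_k = -4: log(8/4) = 0.6931
  log(r/|z_k|) for z_k = -3: log(8/3) = 0.9808
Sum over inside zeros: 4.2234.
I(r) = log|p(0)| + (inside sum) = 4.0943 + 4.2234 = 8.3178.
Closed form (all zeros inside, monic): I(r) = n·log(r) = 4·log(8) = 8.3178. ✓

I(r) ≈ 8.3178.


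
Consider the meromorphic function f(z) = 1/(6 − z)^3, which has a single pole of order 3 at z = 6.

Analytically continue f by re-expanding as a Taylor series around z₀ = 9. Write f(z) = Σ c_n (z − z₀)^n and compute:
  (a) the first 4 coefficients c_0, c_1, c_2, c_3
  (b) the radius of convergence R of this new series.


Let w = z − z₀, so z = z₀ + w.
Then 6 − z = 6 − (z₀ + w) = (6 − z₀) − w = -3 − w.
f(z) = 1/(-3 − w)^3 = (1/(-3)^3) · (1 − w/(-3))^{−3}.
By the binomial series (1−u)^{−3} = Σ_{n≥0} C(n+2, 2) u^n for |u|<1, with u = w/(-3):
  c_n = C(n+2, 2) / (-3)^(n+3).
  c_0 = 1/(-3)^3 = -1/27.
  c_1 = 3/(-3)^4 = 1/27.
  c_2 = 6/(-3)^5 = -2/81.
  c_3 = 10/(-3)^6 = 10/729.
The series is valid for |w/d| < 1, i.e. |z − z₀| < |d|.
Radius of convergence: R = |6 − z₀| = |-3| = 3 (distance from z₀ to the singularity z = 6).

c_0 = -1/27, c_1 = 1/27, c_2 = -2/81, c_3 = 10/729; R = 3.


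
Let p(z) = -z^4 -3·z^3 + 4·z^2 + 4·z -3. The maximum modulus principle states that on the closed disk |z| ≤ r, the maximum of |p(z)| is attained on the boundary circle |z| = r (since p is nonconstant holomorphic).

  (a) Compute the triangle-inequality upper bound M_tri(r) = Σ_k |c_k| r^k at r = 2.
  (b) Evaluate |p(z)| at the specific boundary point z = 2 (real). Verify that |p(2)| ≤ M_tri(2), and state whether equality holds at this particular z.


Coefficients: c_0 = -3, c_1 = 4, c_2 = 4, c_3 = -3, c_4 = -1. Radius r = 2.
Part (a). Triangle bound: M_tri(r) = Σ_k |c_k| r^k
  = |-3|·2^0 + |4|·2^1 + |4|·2^2 + |-3|·2^3 + |-1|·2^4
  = 3 + 8 + 16 + 24 + 16 = 67.
This bounds M(r) := max_{|z|=r} |p(z)| from above; equality holds iff all terms c_k z^k can be made to align in phase at a single z on |z|=r.
Part (b). At z = 2 (real, on the circle |z| = r):
  p(2) = (-3)·2^0 + (4)·2^1 + (4)·2^2 + (-3)·2^3 + (-1)·2^4 = -19.
  |p(2)| = 19.
Check: |p(2)| = 19 ≤ 67 = M_tri(2). ✓ Equality does not hold at z = 2 (the coefficients have mixed signs, so the terms do not all align in phase there).

M_tri(2) = 67; |p(2)| = 19; equality at z=2: no.


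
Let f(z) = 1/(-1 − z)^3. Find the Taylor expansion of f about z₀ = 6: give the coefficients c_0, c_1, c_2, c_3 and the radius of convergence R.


Let w = z − z₀, so z = z₀ + w.
Then -1 − z = -1 − (z₀ + w) = (-1 − z₀) − w = -7 − w.
f(z) = 1/(-7 − w)^3 = (1/(-7)^3) · (1 − w/(-7))^{−3}.
By the binomial series (1−u)^{−3} = Σ_{n≥0} C(n+2, 2) u^n for |u|<1, with u = w/(-7):
  c_n = C(n+2, 2) / (-7)^(n+3).
  c_0 = 1/(-7)^3 = -1/343.
  c_1 = 3/(-7)^4 = 3/2401.
  c_2 = 6/(-7)^5 = -6/16807.
  c_3 = 10/(-7)^6 = 10/117649.
The series is valid for |w/d| < 1, i.e. |z − z₀| < |d|.
Radius of convergence: R = |-1 − z₀| = |-7| = 7 (distance from z₀ to the singularity z = -1).

c_0 = -1/343, c_1 = 3/2401, c_2 = -6/16807, c_3 = 10/117649; R = 7.


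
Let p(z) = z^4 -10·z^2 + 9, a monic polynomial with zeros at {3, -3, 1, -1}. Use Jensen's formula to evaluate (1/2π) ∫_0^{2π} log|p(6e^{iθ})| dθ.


Zeros: -3, -1, 1, 3; r = 6.
Inside |z| < r: -3, -1, 1, 3. Outside (|z| ≥ r): ∅.
p(0) = 9, so log|p(0)| = log(9) = 2.1972.
Apply Jensen: I(r) = log|p(0)| + Σ_k log(r/|z_k|), summed over zeros inside |z| < r.
  log(r/|z_k|) for z_k = 3: log(6/3) = 0.6931
  log(r/|z_k|) for z_k = -3: log(6/3) = 0.6931
  log(r/|z_k|) for z_k = 1: log(6/1) = 1.7918
  log(r/|z_k|) for z_k = -1: log(6/1) = 1.7918
Sum over inside zeros: 4.9698.
I(r) = log|p(0)| + (inside sum) = 2.1972 + 4.9698 = 7.1670.
Closed form (all zeros inside, monic): I(r) = n·log(r) = 4·log(6) = 7.1670. ✓

I(r) ≈ 7.1670.


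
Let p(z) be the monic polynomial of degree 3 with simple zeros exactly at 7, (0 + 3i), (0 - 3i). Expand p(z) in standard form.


The polynomial is p(z) = ∏_{α ∈ S} (z − α), where S = {7, (0 + 3i), (0 - 3i)}.
Expanding the product yields: p(z) = z^3 -7·z^2 + 9·z -63.
Note conjugate pairs combine to real quadratics: (z − (0+3i))(z − (0−3i)) = z² + 9.
The resulting polynomial has degree 3 and real coefficients as required.

p(z) = z^3 -7·z^2 + 9·z -63.


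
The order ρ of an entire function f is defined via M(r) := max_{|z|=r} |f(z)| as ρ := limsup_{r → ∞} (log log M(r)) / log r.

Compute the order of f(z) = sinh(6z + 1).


sinh(w) is a linear combination of e^{iw} and e^{−iw} (or e^w, e^{−w} in the hyperbolic case), so |sinh(w)| ≤ e^{|w|}. With w = 6z + 1, |w| ≤ 6|z| + 1 = 6r + 1 on |z| = r, giving M(r) ≤ e^{6r + 1}, so ρ ≤ 1. On a suitable ray (z = it for sin/cos; z = t for sinh/cosh, t real → ∞), |sinh(6z + 1)| grows like e^{6|t|}/2, so ρ ≥ 1. Hence ρ = 1.
Therefore ρ = 1.

Order ρ = 1.


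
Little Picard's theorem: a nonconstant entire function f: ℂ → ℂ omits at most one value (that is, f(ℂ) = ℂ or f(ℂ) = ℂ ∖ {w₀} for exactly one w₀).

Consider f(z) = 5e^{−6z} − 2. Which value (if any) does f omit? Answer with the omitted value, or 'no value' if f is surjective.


Little Picard bounds the complement of f(ℂ) to at most one point.
e^{−6z} is never zero on ℂ, so 5·e^{−6z} takes every value in ℂ ∖ {0}. Adding -2 shifts the range to ℂ ∖ {-2}. Thus f omits exactly the value -2.

Omitted value: -2.


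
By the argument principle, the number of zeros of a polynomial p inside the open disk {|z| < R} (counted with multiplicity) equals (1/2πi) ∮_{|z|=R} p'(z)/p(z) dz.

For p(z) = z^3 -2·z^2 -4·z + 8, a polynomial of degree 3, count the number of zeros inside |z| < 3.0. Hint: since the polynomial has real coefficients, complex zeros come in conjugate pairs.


The zeros of p are: 2, -2, 2.
Their magnitudes are: 2, 2, 2.
Zeros with |z| < R = 3.0: 2, -2, 2.
Count = 3.
By the argument principle, (1/2πi) ∮_{|z|=R} p'(z)/p(z) dz equals exactly this count.

Number of zeros inside |z| < 3.0: 3.


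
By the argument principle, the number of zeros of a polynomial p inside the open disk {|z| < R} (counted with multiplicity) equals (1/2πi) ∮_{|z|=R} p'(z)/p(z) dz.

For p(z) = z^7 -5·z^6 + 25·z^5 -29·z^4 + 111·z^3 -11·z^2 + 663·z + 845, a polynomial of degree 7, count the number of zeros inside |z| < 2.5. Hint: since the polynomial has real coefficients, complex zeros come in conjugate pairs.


The zeros of p are: -1, (-1 + 2i), (-1 - 2i), (2 + 3i), (2 - 3i), (2 + 3i), (2 - 3i).
Their magnitudes are: 1, 2.236, 2.236, 3.606, 3.606, 3.606, 3.606.
Zeros with |z| < R = 2.5: -1, (-1 + 2i), (-1 - 2i).
Count = 3.
By the argument principle, (1/2πi) ∮_{|z|=R} p'(z)/p(z) dz equals exactly this count.

Number of zeros inside |z| < 2.5: 3.


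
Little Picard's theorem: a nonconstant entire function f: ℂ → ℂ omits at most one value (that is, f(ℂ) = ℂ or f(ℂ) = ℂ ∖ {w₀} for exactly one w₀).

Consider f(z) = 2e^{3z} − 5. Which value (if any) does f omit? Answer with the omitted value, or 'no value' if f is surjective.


Little Picard bounds the complement of f(ℂ) to at most one point.
e^{3z} is never zero on ℂ, so 2·e^{3z} takes every value in ℂ ∖ {0}. Adding -5 shifts the range to ℂ ∖ {-5}. Thus f omits exactly the value -5.

Omitted value: -5.


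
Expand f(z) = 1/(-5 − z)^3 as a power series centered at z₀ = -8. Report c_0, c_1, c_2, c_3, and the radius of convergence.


Let w = z − z₀, so z = z₀ + w.
Then -5 − z = -5 − (z₀ + w) = (-5 − z₀) − w = 3 − w.
f(z) = 1/(3 − w)^3 = (1/(3)^3) · (1 − w/(3))^{−3}.
By the binomial series (1−u)^{−3} = Σ_{n≥0} C(n+2, 2) u^n for |u|<1, with u = w/(3):
  c_n = C(n+2, 2) / (3)^(n+3).
  c_0 = 1/(3)^3 = 1/27.
  c_1 = 3/(3)^4 = 1/27.
  c_2 = 6/(3)^5 = 2/81.
  c_3 = 10/(3)^6 = 10/729.
The series is valid for |w/d| < 1, i.e. |z − z₀| < |d|.
Radius of convergence: R = |-5 − z₀| = |3| = 3 (distance from z₀ to the singularity z = -5).

c_0 = 1/27, c_1 = 1/27, c_2 = 2/81, c_3 = 10/729; R = 3.


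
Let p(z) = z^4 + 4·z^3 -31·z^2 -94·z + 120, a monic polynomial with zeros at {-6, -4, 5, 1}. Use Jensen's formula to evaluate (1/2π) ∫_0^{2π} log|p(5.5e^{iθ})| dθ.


Zeros: -6, -4, 1, 5; r = 5.5.
Inside |z| < r: -4, 1, 5. Outside (|z| ≥ r): -6.
p(0) = 120, so log|p(0)| = log(120) = 4.7875.
Apply Jensen: I(r) = log|p(0)| + Σ_k log(r/|z_k|), summed over zeros inside |z| < r.
  log(r/|z_k|) for z_k = -4: log(5.5/4) = 0.3185
  log(r/|z_k|) for z_k = 5: log(5.5/5) = 0.0953
  log(r/|z_k|) for z_k = 1: log(5.5/1) = 1.7047
  Outside zeros (-6) contribute nothing to the Jensen sum.
Sum over inside zeros: 2.1185.
I(r) = log|p(0)| + (inside sum) = 4.7875 + 2.1185 = 6.9060.
Note: since some zeros are outside |z| ≤ r, the simplified n·log(r) form does NOT apply — only the inside zeros contribute.

I(r) ≈ 6.9060.


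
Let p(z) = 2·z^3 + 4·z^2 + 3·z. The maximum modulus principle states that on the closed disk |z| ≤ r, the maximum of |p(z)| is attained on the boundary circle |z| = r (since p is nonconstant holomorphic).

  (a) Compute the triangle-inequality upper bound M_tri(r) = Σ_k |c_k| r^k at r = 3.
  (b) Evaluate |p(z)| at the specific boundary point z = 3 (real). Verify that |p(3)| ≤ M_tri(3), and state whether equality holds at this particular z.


Coefficients: c_0 = 0, c_1 = 3, c_2 = 4, c_3 = 2. Radius r = 3.
Part (a). Triangle bound: M_tri(r) = Σ_k |c_k| r^k
  = |0|·3^0 + |3|·3^1 + |4|·3^2 + |2|·3^3
  = 0 + 9 + 36 + 54 = 99.
This bounds M(r) := max_{|z|=r} |p(z)| from above; equality holds iff all terms c_k z^k can be made to align in phase at a single z on |z|=r.
Part (b). At z = 3 (real, on the circle |z| = r):
  p(3) = (0)·3^0 + (3)·3^1 + (4)·3^2 + (2)·3^3 = 99.
  |p(3)| = 99.
Since all nonzero coefficients share the same sign, |p(3)| = 99 = M_tri(3); the triangle bound is attained at z = 3, so in fact M(r) = 99.

M_tri(3) = 99; |p(3)| = 99; equality at z=3: yes.


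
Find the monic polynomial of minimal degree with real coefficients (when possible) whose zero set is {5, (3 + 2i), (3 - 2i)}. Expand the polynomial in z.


The polynomial is p(z) = ∏_{α ∈ S} (z − α), where S = {5, (3 + 2i), (3 - 2i)}.
Expanding the product yields: p(z) = z^3 -11·z^2 + 43·z -65.
Note conjugate pairs combine to real quadratics: (z − (3+2i))(z − (3−2i)) = z² − 6z + 13.
The resulting polynomial has degree 3 and real coefficients as required.

p(z) = z^3 -11·z^2 + 43·z -65.


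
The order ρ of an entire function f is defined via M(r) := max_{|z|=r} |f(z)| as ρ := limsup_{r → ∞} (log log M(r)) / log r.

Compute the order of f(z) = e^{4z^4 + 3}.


|e^{4z^4 + 3}| = e^{Re(4·z^4) + 3} ≤ e^{4|z|^4 + 3} = e^{4r^4 + 3} on |z| = r, so ρ ≤ 4. Choosing z on |z|=r so that 4·z^4 is real positive (always possible by picking arg z appropriately) gives |f(z)| = e^{4r^4 + 3}, matching the bound. The additive constant 3 does not affect log log M(r) ~ 4·log r. Hence ρ = 4.
Therefore ρ = 4.

Order ρ = 4.


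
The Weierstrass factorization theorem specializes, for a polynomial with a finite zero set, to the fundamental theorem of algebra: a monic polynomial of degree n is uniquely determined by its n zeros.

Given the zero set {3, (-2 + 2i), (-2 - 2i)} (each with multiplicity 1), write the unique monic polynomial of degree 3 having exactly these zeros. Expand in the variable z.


The polynomial is p(z) = ∏_{α ∈ S} (z − α), where S = {3, (-2 + 2i), (-2 - 2i)}.
Expanding the product yields: p(z) = z^3 + z^2 -4·z -24.
Note conjugate pairs combine to real quadratics: (z − (-2+2i))(z − (-2−2i)) = z² + 4z + 8.
The resulting polynomial has degree 3 and real coefficients as required.

p(z) = z^3 + z^2 -4·z -24.


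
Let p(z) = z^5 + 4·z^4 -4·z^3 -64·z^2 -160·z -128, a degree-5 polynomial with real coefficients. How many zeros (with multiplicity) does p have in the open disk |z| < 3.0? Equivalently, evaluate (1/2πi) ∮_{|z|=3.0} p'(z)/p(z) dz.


The zeros of p are: 4, -2, (-2 + 2i), (-2 - 2i), -2.
Their magnitudes are: 4, 2, 2.828, 2.828, 2.
Zeros with |z| < R = 3.0: -2, (-2 + 2i), (-2 - 2i), -2.
Count = 4.
By the argument principle, (1/2πi) ∮_{|z|=R} p'(z)/p(z) dz equals exactly this count.

Number of zeros inside |z| < 3.0: 4.


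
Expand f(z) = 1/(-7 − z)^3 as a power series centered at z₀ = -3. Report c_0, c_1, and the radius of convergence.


Let w = z − z₀, so z = z₀ + w.
Then -7 − z = -7 − (z₀ + w) = (-7 − z₀) − w = -4 − w.
f(z) = 1/(-4 − w)^3 = (1/(-4)^3) · (1 − w/(-4))^{−3}.
By the binomial series (1−u)^{−3} = Σ_{n≥0} C(n+2, 2) u^n for |u|<1, with u = w/(-4):
  c_n = C(n+2, 2) / (-4)^(n+3).
  c_0 = 1/(-4)^3 = -1/64.
  c_1 = 3/(-4)^4 = 3/256.
The series is valid for |w/d| < 1, i.e. |z − z₀| < |d|.
Radius of convergence: R = |-7 − z₀| = |-4| = 4 (distance from z₀ to the singularity z = -7).

c_0 = -1/64, c_1 = 3/256; R = 4.


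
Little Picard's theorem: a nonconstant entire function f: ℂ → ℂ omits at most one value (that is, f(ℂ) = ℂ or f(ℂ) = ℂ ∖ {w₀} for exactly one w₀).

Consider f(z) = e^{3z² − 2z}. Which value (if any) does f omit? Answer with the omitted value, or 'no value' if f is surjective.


Little Picard bounds the complement of f(ℂ) to at most one point.
The exponent g(z) = 3z² − 2z is a nonconstant polynomial, hence surjective onto ℂ. So e^{g(z)} takes every value in {e^w : w ∈ ℂ} = ℂ ∖ {0}. Adding 0 shifts the range to ℂ ∖ {0}. f omits exactly 0.

Omitted value: 0.


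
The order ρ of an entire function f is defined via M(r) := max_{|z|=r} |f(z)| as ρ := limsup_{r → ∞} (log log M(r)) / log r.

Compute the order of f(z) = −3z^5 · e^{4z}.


M(r) = max_{|z|=r} |-3|·|z|^5·|e^{4z}| = 3·r^5 · e^{4r^1} (the factors attain their maxima compatibly on |z|=r). Then log M(r) = log 3 + 5·log r + 4r^1, dominated by the last term, so log log M(r) ~ 1·log r. The polynomial factor -3z^5 contributes only a log r term and does not affect the order. ρ = 1.
Therefore ρ = 1.

Order ρ = 1.


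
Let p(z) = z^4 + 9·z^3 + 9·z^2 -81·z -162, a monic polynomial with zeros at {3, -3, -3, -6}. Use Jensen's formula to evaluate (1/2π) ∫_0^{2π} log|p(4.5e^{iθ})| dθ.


Zeros: -6, -3, -3, 3; r = 4.5.
Inside |z| < r: -3, -3, 3. Outside (|z| ≥ r): -6.
p(0) = -162, so log|p(0)| = log(162) = 5.0876.
Apply Jensen: I(r) = log|p(0)| + Σ_k log(r/|z_k|), summed over zeros inside |z| < r.
  log(r/|z_k|) for z_k = 3: log(4.5/3) = 0.4055
  log(r/|z_k|) for z_k = -3: log(4.5/3) = 0.4055
  log(r/|z_k|) for z_k = -3: log(4.5/3) = 0.4055
  Outside zeros (-6) contribute nothing to the Jensen sum.
Sum over inside zeros: 1.2164.
I(r) = log|p(0)| + (inside sum) = 5.0876 + 1.2164 = 6.3040.
Note: since some zeros are outside |z| ≤ r, the simplified n·log(r) form does NOT apply — only the inside zeros contribute.

I(r) ≈ 6.3040.


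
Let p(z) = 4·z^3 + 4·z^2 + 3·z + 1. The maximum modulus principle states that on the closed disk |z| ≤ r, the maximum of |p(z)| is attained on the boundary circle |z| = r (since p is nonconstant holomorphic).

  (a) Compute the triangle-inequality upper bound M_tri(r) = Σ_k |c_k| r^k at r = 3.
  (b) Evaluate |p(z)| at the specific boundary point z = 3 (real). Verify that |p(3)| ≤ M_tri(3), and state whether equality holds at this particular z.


Coefficients: c_0 = 1, c_1 = 3, c_2 = 4, c_3 = 4. Radius r = 3.
Part (a). Triangle bound: M_tri(r) = Σ_k |c_k| r^k
  = |1|·3^0 + |3|·3^1 + |4|·3^2 + |4|·3^3
  = 1 + 9 + 36 + 108 = 154.
This bounds M(r) := max_{|z|=r} |p(z)| from above; equality holds iff all terms c_k z^k can be made to align in phase at a single z on |z|=r.
Part (b). At z = 3 (real, on the circle |z| = r):
  p(3) = (1)·3^0 + (3)·3^1 + (4)·3^2 + (4)·3^3 = 154.
  |p(3)| = 154.
Since all nonzero coefficients share the same sign, |p(3)| = 154 = M_tri(3); the triangle bound is attained at z = 3, so in fact M(r) = 154.

M_tri(3) = 154; |p(3)| = 154; equality at z=3: yes.


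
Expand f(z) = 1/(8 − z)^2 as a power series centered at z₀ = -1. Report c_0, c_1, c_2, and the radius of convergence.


Let w = z − z₀, so z = z₀ + w.
Then 8 − z = 8 − (z₀ + w) = (8 − z₀) − w = 9 − w.
f(z) = 1/(9 − w)^2 = (1/(9)^2) · (1 − w/(9))^{−2}.
By the binomial series (1−u)^{−2} = Σ_{n≥0} C(n+1, 1) u^n for |u|<1, with u = w/(9):
  c_n = C(n+1, 1) / (9)^(n+2).
  c_0 = 1/(9)^2 = 1/81.
  c_1 = 2/(9)^3 = 2/729.
  c_2 = 3/(9)^4 = 1/2187.
The series is valid for |w/d| < 1, i.e. |z − z₀| < |d|.
Radius of convergence: R = |8 − z₀| = |9| = 9 (distance from z₀ to the singularity z = 8).

c_0 = 1/81, c_1 = 2/729, c_2 = 1/2187; R = 9.


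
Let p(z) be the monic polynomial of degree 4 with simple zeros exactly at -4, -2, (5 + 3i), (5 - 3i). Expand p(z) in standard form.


The polynomial is p(z) = ∏_{α ∈ S} (z − α), where S = {-4, -2, (5 + 3i), (5 - 3i)}.
Expanding the product yields: p(z) = z^4 -4·z^3 -18·z^2 + 124·z + 272.
Note conjugate pairs combine to real quadratics: (z − (5+3i))(z − (5−3i)) = z² − 10z + 34.
The resulting polynomial has degree 4 and real coefficients as required.

p(z) = z^4 -4·z^3 -18·z^2 + 124·z + 272.


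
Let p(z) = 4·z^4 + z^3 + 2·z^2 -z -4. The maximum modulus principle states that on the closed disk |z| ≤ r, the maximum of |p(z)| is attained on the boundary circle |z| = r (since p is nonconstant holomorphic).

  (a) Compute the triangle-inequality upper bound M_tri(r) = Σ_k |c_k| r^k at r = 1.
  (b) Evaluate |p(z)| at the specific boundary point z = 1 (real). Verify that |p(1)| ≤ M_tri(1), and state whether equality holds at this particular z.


Coefficients: c_0 = -4, c_1 = -1, c_2 = 2, c_3 = 1, c_4 = 4. Radius r = 1.
Part (a). Triangle bound: M_tri(r) = Σ_k |c_k| r^k
  = |-4|·1^0 + |-1|·1^1 + |2|·1^2 + |1|·1^3 + |4|·1^4
  = 4 + 1 + 2 + 1 + 4 = 12.
This bounds M(r) := max_{|z|=r} |p(z)| from above; equality holds iff all terms c_k z^k can be made to align in phase at a single z on |z|=r.
Part (b). At z = 1 (real, on the circle |z| = r):
  p(1) = (-4)·1^0 + (-1)·1^1 + (2)·1^2 + (1)·1^3 + (4)·1^4 = 2.
  |p(1)| = 2.
Check: |p(1)| = 2 ≤ 12 = M_tri(1). ✓ Equality does not hold at z = 1 (the coefficients have mixed signs, so the terms do not all align in phase there).

M_tri(1) = 12; |p(1)| = 2; equality at z=1: no.


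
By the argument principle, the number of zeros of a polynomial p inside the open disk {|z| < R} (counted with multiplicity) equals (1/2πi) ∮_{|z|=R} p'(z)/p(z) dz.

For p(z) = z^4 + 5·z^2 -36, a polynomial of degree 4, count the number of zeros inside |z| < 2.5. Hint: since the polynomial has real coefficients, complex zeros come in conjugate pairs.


The zeros of p are: 2, (0 + 3i), (0 - 3i), -2.
Their magnitudes are: 2, 3, 3, 2.
Zeros with |z| < R = 2.5: 2, -2.
Count = 2.
By the argument principle, (1/2πi) ∮_{|z|=R} p'(z)/p(z) dz equals exactly this count.

Number of zeros inside |z| < 2.5: 2.


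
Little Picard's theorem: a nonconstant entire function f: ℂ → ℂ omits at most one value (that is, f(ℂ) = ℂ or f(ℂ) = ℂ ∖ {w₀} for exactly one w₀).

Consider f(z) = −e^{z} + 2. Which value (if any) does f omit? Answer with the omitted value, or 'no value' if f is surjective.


Little Picard bounds the complement of f(ℂ) to at most one point.
e^{z} is never zero on ℂ, so -1·e^{z} takes every value in ℂ ∖ {0}. Adding 2 shifts the range to ℂ ∖ {2}. Thus f omits exactly the value 2.

Omitted value: 2.


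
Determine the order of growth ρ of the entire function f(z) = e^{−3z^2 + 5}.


|e^{−3z^2 + 5}| = e^{Re(-3·z^2) + 5} ≤ e^{3|z|^2 + 5} = e^{3r^2 + 5} on |z| = r, so ρ ≤ 2. Choosing z on |z|=r so that -3·z^2 is real positive (always possible by picking arg z appropriately) gives |f(z)| = e^{3r^2 + 5}, matching the bound. The additive constant 5 does not affect log log M(r) ~ 2·log r. Hence ρ = 2.
Therefore ρ = 2.

Order ρ = 2.


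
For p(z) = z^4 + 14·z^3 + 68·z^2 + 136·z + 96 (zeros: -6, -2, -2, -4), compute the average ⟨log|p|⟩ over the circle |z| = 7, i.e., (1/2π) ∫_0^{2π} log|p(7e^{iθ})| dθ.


Zeros: -6, -4, -2, -2; r = 7.
Inside |z| < r: -6, -4, -2, -2. Outside (|z| ≥ r): ∅.
p(0) = 96, so log|p(0)| = log(96) = 4.5643.
Apply Jensen: I(r) = log|p(0)| + Σ_k log(r/|z_k|), summed over zeros inside |z| < r.
  log(r/|z_k|) for z_k = -6: log(7/6) = 0.1542
  log(r/|z_k|) for z_k = -2: log(7/2) = 1.2528
  log(r/|z_k|) for z_k = -2: log(7/2) = 1.2528
  log(r/|z_k|) for z_k = -4: log(7/4) = 0.5596
Sum over inside zeros: 3.2193.
I(r) = log|p(0)| + (inside sum) = 4.5643 + 3.2193 = 7.7836.
Closed form (all zeros inside, monic): I(r) = n·log(r) = 4·log(7) = 7.7836. ✓

I(r) ≈ 7.7836.


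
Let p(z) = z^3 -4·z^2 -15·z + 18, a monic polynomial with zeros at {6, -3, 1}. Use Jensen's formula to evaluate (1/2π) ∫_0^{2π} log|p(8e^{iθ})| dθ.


Zeros: -3, 1, 6; r = 8.
Inside |z| < r: -3, 1, 6. Outside (|z| ≥ r): ∅.
p(0) = 18, so log|p(0)| = log(18) = 2.8904.
Apply Jensen: I(r) = log|p(0)| + Σ_k log(r/|z_k|), summed over zeros inside |z| < r.
  log(r/|z_k|) for z_k = 6: log(8/6) = 0.2877
  log(r/|z_k|) for z_k = -3: log(8/3) = 0.9808
  log(r/|z_k|) for z_k = 1: log(8/1) = 2.0794
Sum over inside zeros: 3.3480.
I(r) = log|p(0)| + (inside sum) = 2.8904 + 3.3480 = 6.2383.
Closed form (all zeros inside, monic): I(r) = n·log(r) = 3·log(8) = 6.2383. ✓

I(r) ≈ 6.2383.


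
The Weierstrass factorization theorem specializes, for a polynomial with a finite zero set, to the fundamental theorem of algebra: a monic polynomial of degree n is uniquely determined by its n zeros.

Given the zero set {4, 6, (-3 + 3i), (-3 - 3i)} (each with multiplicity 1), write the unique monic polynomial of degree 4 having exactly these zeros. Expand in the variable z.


The polynomial is p(z) = ∏_{α ∈ S} (z − α), where S = {4, 6, (-3 + 3i), (-3 - 3i)}.
Expanding the product yields: p(z) = z^4 -4·z^3 -18·z^2 -36·z + 432.
Note conjugate pairs combine to real quadratics: (z − (-3+3i))(z − (-3−3i)) = z² + 6z + 18.
The resulting polynomial has degree 4 and real coefficients as required.

p(z) = z^4 -4·z^3 -18·z^2 -36·z + 432.


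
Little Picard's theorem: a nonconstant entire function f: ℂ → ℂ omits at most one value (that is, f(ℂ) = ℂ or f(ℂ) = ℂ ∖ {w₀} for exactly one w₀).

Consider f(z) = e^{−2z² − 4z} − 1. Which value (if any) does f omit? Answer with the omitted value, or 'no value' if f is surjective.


Little Picard bounds the complement of f(ℂ) to at most one point.
The exponent g(z) = −2z² − 4z is a nonconstant polynomial, hence surjective onto ℂ. So e^{g(z)} takes every value in {e^w : w ∈ ℂ} = ℂ ∖ {0}. Adding -1 shifts the range to ℂ ∖ {-1}. f omits exactly -1.

Omitted value: -1.


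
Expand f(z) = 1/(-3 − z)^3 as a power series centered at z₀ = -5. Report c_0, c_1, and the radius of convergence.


Let w = z − z₀, so z = z₀ + w.
Then -3 − z = -3 − (z₀ + w) = (-3 − z₀) − w = 2 − w.
f(z) = 1/(2 − w)^3 = (1/(2)^3) · (1 − w/(2))^{−3}.
By the binomial series (1−u)^{−3} = Σ_{n≥0} C(n+2, 2) u^n for |u|<1, with u = w/(2):
  c_n = C(n+2, 2) / (2)^(n+3).
  c_0 = 1/(2)^3 = 1/8.
  c_1 = 3/(2)^4 = 3/16.
The series is valid for |w/d| < 1, i.e. |z − z₀| < |d|.
Radius of convergence: R = |-3 − z₀| = |2| = 2 (distance from z₀ to the singularity z = -3).

c_0 = 1/8, c_1 = 3/16; R = 2.


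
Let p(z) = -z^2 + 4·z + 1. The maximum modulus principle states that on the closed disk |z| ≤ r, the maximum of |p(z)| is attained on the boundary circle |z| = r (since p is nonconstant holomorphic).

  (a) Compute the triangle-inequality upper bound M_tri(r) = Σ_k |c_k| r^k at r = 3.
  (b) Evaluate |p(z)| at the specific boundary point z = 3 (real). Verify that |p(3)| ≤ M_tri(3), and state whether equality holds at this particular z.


Coefficients: c_0 = 1, c_1 = 4, c_2 = -1. Radius r = 3.
Part (a). Triangle bound: M_tri(r) = Σ_k |c_k| r^k
  = |1|·3^0 + |4|·3^1 + |-1|·3^2
  = 1 + 12 + 9 = 22.
This bounds M(r) := max_{|z|=r} |p(z)| from above; equality holds iff all terms c_k z^k can be made to align in phase at a single z on |z|=r.
Part (b). At z = 3 (real, on the circle |z| = r):
  p(3) = (1)·3^0 + (4)·3^1 + (-1)·3^2 = 4.
  |p(3)| = 4.
Check: |p(3)| = 4 ≤ 22 = M_tri(3). ✓ Equality does not hold at z = 3 (the coefficients have mixed signs, so the terms do not all align in phase there).

M_tri(3) = 22; |p(3)| = 4; equality at z=3: no.


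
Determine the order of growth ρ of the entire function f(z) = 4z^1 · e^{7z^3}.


M(r) = max_{|z|=r} |4|·|z|^1·|e^{7z^3}| = 4·r^1 · e^{7r^3} (the factors attain their maxima compatibly on |z|=r). Then log M(r) = log 4 + 1·log r + 7r^3, dominated by the last term, so log log M(r) ~ 3·log r. The polynomial factor 4z^1 contributes only a log r term and does not affect the order. ρ = 3.
Therefore ρ = 3.

Order ρ = 3.


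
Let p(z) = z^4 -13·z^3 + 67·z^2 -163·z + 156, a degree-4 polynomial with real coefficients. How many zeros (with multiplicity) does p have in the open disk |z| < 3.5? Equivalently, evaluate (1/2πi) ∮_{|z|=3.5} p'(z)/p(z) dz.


The zeros of p are: 3, (3 + 2i), (3 - 2i), 4.
Their magnitudes are: 3, 3.606, 3.606, 4.
Zeros with |z| < R = 3.5: 3.
Count = 1.
By the argument principle, (1/2πi) ∮_{|z|=R} p'(z)/p(z) dz equals exactly this count.

Number of zeros inside |z| < 3.5: 1.


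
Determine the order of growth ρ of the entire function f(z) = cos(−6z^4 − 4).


Write cos(w) = (e^{iw} ± e^{−iw})/(2 or 2i), so |cos(w)| ≤ e^{|w|}. With w = −6z^4 − 4, |w| ≤ 6r^4 + 4 on |z|=r, giving M(r) ≤ e^{6r^4 + 4} and ρ ≤ 4. For the lower bound, choose z on |z|=r with -6z^4 purely imaginary of modulus 6r^4; then |cos(−6z^4 − 4)| grows like e^{6r^4}/2, so ρ ≥ 4. Hence ρ = 4.
Therefore ρ = 4.

Order ρ = 4.


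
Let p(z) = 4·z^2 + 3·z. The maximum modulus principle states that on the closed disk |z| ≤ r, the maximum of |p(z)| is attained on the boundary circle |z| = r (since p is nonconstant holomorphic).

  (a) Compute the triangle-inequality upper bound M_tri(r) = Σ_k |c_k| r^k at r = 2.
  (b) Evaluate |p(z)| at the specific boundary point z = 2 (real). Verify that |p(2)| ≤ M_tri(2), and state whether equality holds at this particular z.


Coefficients: c_0 = 0, c_1 = 3, c_2 = 4. Radius r = 2.
Part (a). Triangle bound: M_tri(r) = Σ_k |c_k| r^k
  = |0|·2^0 + |3|·2^1 + |4|·2^2
  = 0 + 6 + 16 = 22.
This bounds M(r) := max_{|z|=r} |p(z)| from above; equality holds iff all terms c_k z^k can be made to align in phase at a single z on |z|=r.
Part (b). At z = 2 (real, on the circle |z| = r):
  p(2) = (0)·2^0 + (3)·2^1 + (4)·2^2 = 22.
  |p(2)| = 22.
Since all nonzero coefficients share the same sign, |p(2)| = 22 = M_tri(2); the triangle bound is attained at z = 2, so in fact M(r) = 22.

M_tri(2) = 22; |p(2)| = 22; equality at z=2: yes.


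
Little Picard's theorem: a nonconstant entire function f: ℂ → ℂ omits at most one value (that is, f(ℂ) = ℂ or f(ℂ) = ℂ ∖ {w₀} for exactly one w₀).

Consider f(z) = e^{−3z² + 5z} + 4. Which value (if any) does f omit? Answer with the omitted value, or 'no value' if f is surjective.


Little Picard bounds the complement of f(ℂ) to at most one point.
The exponent g(z) = −3z² + 5z is a nonconstant polynomial, hence surjective onto ℂ. So e^{g(z)} takes every value in {e^w : w ∈ ℂ} = ℂ ∖ {0}. Adding 4 shifts the range to ℂ ∖ {4}. f omits exactly 4.

Omitted value: 4.


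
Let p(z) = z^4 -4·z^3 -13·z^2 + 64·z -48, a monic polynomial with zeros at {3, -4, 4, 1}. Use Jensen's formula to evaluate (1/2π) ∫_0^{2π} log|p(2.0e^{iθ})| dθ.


Zeros: -4, 1, 3, 4; r = 2.0.
Inside |z| < r: 1. Outside (|z| ≥ r): -4, 3, 4.
p(0) = -48, so log|p(0)| = log(48) = 3.8712.
Apply Jensen: I(r) = log|p(0)| + Σ_k log(r/|z_k|), summed over zeros inside |z| < r.
  log(r/|z_k|) for z_k = 1: log(2.0/1) = 0.6931
  Outside zeros (-4, 3, 4) contribute nothing to the Jensen sum.
Sum over inside zeros: 0.6931.
I(r) = log|p(0)| + (inside sum) = 3.8712 + 0.6931 = 4.5643.
Note: since some zeros are outside |z| ≤ r, the simplified n·log(r) form does NOT apply — only the inside zeros contribute.

I(r) ≈ 4.5643.


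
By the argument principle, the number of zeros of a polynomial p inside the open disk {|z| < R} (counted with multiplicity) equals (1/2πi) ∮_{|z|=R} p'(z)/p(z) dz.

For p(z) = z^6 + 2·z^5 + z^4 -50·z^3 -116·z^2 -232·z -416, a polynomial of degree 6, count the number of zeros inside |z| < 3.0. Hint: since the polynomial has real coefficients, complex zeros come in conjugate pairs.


The zeros of p are: -2, (0 + 2i), (0 - 2i), 4, (-2 + 3i), (-2 - 3i).
Their magnitudes are: 2, 2, 2, 4, 3.606, 3.606.
Zeros with |z| < R = 3.0: -2, (0 + 2i), (0 - 2i).
Count = 3.
By the argument principle, (1/2πi) ∮_{|z|=R} p'(z)/p(z) dz equals exactly this count.

Number of zeros inside |z| < 3.0: 3.


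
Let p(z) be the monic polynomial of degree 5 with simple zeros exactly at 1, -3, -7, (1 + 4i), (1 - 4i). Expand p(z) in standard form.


The polynomial is p(z) = ∏_{α ∈ S} (z − α), where S = {1, -3, -7, (1 + 4i), (1 - 4i)}.
Expanding the product yields: p(z) = z^5 + 7·z^4 + 10·z^3 + 110·z^2 + 229·z -357.
Note conjugate pairs combine to real quadratics: (z − (1+4i))(z − (1−4i)) = z² − 2z + 17.
The resulting polynomial has degree 5 and real coefficients as required.

p(z) = z^5 + 7·z^4 + 10·z^3 + 110·z^2 + 229·z -357.


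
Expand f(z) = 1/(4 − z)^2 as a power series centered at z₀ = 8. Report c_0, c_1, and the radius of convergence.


Let w = z − z₀, so z = z₀ + w.
Then 4 − z = 4 − (z₀ + w) = (4 − z₀) − w = -4 − w.
f(z) = 1/(-4 − w)^2 = (1/(-4)^2) · (1 − w/(-4))^{−2}.
By the binomial series (1−u)^{−2} = Σ_{n≥0} C(n+1, 1) u^n for |u|<1, with u = w/(-4):
  c_n = C(n+1, 1) / (-4)^(n+2).
  c_0 = 1/(-4)^2 = 1/16.
  c_1 = 2/(-4)^3 = -1/32.
The series is valid for |w/d| < 1, i.e. |z − z₀| < |d|.
Radius of convergence: R = |4 − z₀| = |-4| = 4 (distance from z₀ to the singularity z = 4).

c_0 = 1/16, c_1 = -1/32; R = 4.


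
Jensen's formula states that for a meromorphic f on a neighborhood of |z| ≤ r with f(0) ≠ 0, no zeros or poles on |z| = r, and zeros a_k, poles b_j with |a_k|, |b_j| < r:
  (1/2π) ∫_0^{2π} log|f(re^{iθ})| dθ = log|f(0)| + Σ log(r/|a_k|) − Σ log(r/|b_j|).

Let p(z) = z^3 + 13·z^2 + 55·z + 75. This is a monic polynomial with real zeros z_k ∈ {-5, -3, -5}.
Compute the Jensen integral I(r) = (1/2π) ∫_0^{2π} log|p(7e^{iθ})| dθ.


Zeros: -5, -5, -3; r = 7.
Inside |z| < r: -5, -5, -3. Outside (|z| ≥ r): ∅.
p(0) = 75, so log|p(0)| = log(75) = 4.3175.
Apply Jensen: I(r) = log|p(0)| + Σ_k log(r/|z_k|), summed over zeros inside |z| < r.
  log(r/|z_k|) for z_k = -5: log(7/5) = 0.3365
  log(r/|z_k|) for z_k = -3: log(7/3) = 0.8473
  log(r/|z_k|) for z_k = -5: log(7/5) = 0.3365
Sum over inside zeros: 1.5202.
I(r) = log|p(0)| + (inside sum) = 4.3175 + 1.5202 = 5.8377.
Closed form (all zeros inside, monic): I(r) = n·log(r) = 3·log(7) = 5.8377. ✓

I(r) ≈ 5.8377.
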